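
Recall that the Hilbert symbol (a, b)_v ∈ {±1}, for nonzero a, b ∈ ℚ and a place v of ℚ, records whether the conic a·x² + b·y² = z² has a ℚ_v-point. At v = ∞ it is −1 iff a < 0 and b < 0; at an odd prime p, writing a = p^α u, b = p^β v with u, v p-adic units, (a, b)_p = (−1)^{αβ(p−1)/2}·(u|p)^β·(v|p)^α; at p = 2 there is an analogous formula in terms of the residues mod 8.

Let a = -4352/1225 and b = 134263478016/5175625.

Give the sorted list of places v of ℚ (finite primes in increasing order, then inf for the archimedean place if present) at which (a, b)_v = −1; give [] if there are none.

(a, b) ≡ (-17, 60639) mod (ℚ^×)²; places V = {2, 3, 5, 7, 13, 17, 29, 31, 41, ∞}.
(a,b)_7: α=-2, u≡4; β=-2, v≡5 (mod 7); (4|7)=+1, (5|7)=-1; sign (−1)^0·+1^-2·-1^-2 = +1.
(a,b)_31: α=0, u≡7; β=2, v≡17 (mod 31); (7|31)=+1, (17|31)=-1; sign (−1)^0·+1^2·-1^0 = +1.
(a,b)_5: α=-2, u≡2; β=-4, v≡1 (mod 5); (2|5)=-1, (1|5)=+1; sign (−1)^0·-1^-4·+1^-2 = +1.
(a,b)_3: α=0, u≡1; β=3, v≡2 (mod 3); (1|3)=+1, (2|3)=-1; sign (−1)^0·+1^3·-1^0 = +1.
(a,b)_2: α=8, β=8; u≡7, v≡7 (mod 8); ε(u)ε(v)=1·1, αω(v)=8·0, βω(u)=8·0; sum ≡ 1  ⇒  -1.
(a,b)_13: α=0, u≡1; β=-2, v≡7 (mod 13); (1|13)=+1, (7|13)=-1; sign (−1)^0·+1^-2·-1^0 = +1.
(a,b)_∞: sgn(-17)=−, sgn(60639)=+, so +1.
(a,b)_41: α=0, u≡34; β=1, v≡6 (mod 41); (34|41)=-1, (6|41)=-1; sign (−1)^0·-1^1·-1^0 = -1.
(a,b)_17: α=1, u≡16; β=1, v≡7 (mod 17); (16|17)=+1, (7|17)=-1; sign (−1)^0·+1^1·-1^1 = -1.
(a,b)_29: α=0, u≡8; β=1, v≡21 (mod 29); (8|29)=-1, (21|29)=-1; sign (−1)^0·-1^1·-1^0 = -1.
Ram(-17, 60639) = {2, 17, 29, 41}; no ℚ_2-point on the conic.

[2, 17, 29, 41]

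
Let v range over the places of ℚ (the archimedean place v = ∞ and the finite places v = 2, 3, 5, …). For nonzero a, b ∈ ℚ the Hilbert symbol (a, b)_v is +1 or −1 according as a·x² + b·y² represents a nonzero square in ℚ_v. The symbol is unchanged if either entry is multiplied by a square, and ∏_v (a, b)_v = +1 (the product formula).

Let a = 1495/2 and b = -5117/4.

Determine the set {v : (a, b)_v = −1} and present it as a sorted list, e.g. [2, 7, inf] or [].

(a, b) ≡ (2990, -5117) mod (ℚ^×)²; places V = {2, 5, 7, 13, 17, 23, 43, ∞}.
(a,b)_17: α=0, u≡8; β=1, v≡14 (mod 17); (8|17)=+1, (14|17)=-1; sign (−1)^0·+1^1·-1^0 = +1.
(a,b)_2: α=-1, β=-2; u≡7, v≡3 (mod 8); ε(u)ε(v)=1·1, αω(v)=-1·1, βω(u)=-2·0; sum ≡ 0  ⇒  +1.
(a,b)_43: α=0, u≡38; β=1, v≡24 (mod 43); (38|43)=+1, (24|43)=+1; sign (−1)^0·+1^1·+1^0 = +1.
(a,b)_∞: sgn(2990)=+, sgn(-5117)=−, so +1.
(a,b)_5: α=1, u≡2; β=0, v≡2 (mod 5); (2|5)=-1, (2|5)=-1; sign (−1)^0·-1^0·-1^1 = -1.
(a,b)_13: α=1, u≡12; β=0, v≡11 (mod 13); (12|13)=+1, (11|13)=-1; sign (−1)^0·+1^0·-1^1 = -1.
(a,b)_7: α=0, u≡2; β=1, v≡1 (mod 7); (2|7)=+1, (1|7)=+1; sign (−1)^0·+1^1·+1^0 = +1.
(a,b)_23: α=1, u≡21; β=0, v≡3 (mod 23); (21|23)=-1, (3|23)=+1; sign (−1)^0·-1^0·+1^1 = +1.
|Ram(2990, -5117)| = 2, even; anisotropic at {5, 13}.

[5, 13]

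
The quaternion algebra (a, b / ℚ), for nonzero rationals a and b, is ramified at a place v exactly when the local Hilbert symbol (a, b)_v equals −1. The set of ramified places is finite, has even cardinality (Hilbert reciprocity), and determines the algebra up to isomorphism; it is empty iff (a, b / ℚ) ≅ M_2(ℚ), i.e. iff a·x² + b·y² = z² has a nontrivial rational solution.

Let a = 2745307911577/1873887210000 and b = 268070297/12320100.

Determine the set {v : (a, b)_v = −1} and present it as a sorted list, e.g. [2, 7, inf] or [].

[11, 17]

(a, b) ≡ (3553, 17) mod (ℚ^×)²; places V = {2, 3, 5, 7, 11, 13, 17, 19, ∞}.
(a,b)_∞: sgn(3553)=+, sgn(17)=+, so +1.
(a,b)_11: α=3, u≡1; β=2, v≡2 (mod 11); (1|11)=+1, (2|11)=-1; sign (−1)^0·+1^2·-1^3 = -1.
(a,b)_7: α=2, u≡2; β=0, v≡6 (mod 7); (2|7)=+1, (6|7)=-1; sign (−1)^0·+1^0·-1^2 = +1.
(a,b)_5: α=-4, u≡2; β=-2, v≡3 (mod 5); (2|5)=-1, (3|5)=-1; sign (−1)^0·-1^-2·-1^-4 = +1.
(a,b)_17: α=1, u≡12; β=1, v≡9 (mod 17); (12|17)=-1, (9|17)=+1; sign (−1)^0·-1^1·+1^1 = -1.
(a,b)_19: α=5, u≡17; β=4, v≡4 (mod 19); (17|19)=+1, (4|19)=+1; sign (−1)^0·+1^4·+1^5 = +1.
(a,b)_13: α=-4, u≡10; β=-2, v≡3 (mod 13); (10|13)=+1, (3|13)=+1; sign (−1)^0·+1^-2·+1^-4 = +1.
(a,b)_3: α=-8, u≡1; β=-6, v≡2 (mod 3); (1|3)=+1, (2|3)=-1; sign (−1)^0·+1^-6·-1^-8 = +1.
(a,b)_2: α=-4, β=-2; u≡1, v≡1 (mod 8); ε(u)ε(v)=0·0, αω(v)=-4·0, βω(u)=-2·0; sum ≡ 0  ⇒  +1.
Ram(3553, 17) = {11, 17}; no ℚ_11-point on the conic.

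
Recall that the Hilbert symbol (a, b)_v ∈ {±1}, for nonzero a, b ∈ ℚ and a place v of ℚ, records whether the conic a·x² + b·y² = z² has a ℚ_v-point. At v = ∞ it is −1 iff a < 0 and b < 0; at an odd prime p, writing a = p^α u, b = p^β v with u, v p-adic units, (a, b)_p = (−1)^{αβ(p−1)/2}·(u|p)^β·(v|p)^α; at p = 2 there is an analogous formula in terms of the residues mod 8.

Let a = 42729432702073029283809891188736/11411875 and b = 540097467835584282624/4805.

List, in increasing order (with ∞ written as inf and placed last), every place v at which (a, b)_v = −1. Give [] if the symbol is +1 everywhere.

[13, 19]

Mod squares: a ≡ 10374, b ≡ 1155. Check v ∈ {∞, 2, 3, 5, 7, 11, 13, 17, 19, 31}.
v=11: a=11^6·(≡5), b=11^3·(≡6) mod 11; (5|11)=+1, (6|11)=-1; (−1)^{6·3·5}·(+1)^3·(-1)^6 = +1.
v=5: a=5^-4·(≡4), b=5^-1·(≡4) mod 5; (4|5)=+1, (4|5)=+1; (−1)^{-4·-1·2}·(+1)^-1·(+1)^-4 = +1.
v=7: a=7^5·(≡3), b=7^3·(≡4) mod 7; (3|7)=-1, (4|7)=+1; (−1)^{5·3·3}·(-1)^3·(+1)^5 = +1.
v=31: a=31^-2·(≡4), b=31^-2·(≡8) mod 31; (4|31)=+1, (8|31)=+1; (−1)^{-2·-2·15}·(+1)^-2·(+1)^-2 = +1.
v=13: a=13^5·(≡5), b=13^4·(≡8) mod 13; (5|13)=-1, (8|13)=-1; (−1)^{5·4·6}·(-1)^4·(-1)^5 = -1.
v=17: a=17^2·(≡1), b=17^2·(≡15) mod 17; (1|17)=+1, (15|17)=+1; (−1)^{2·2·8}·(+1)^2·(+1)^2 = +1.
v=3: a=3^13·(≡2), b=3^7·(≡1) mod 3; (2|3)=-1, (1|3)=+1; (−1)^{13·7·1}·(-1)^7·(+1)^13 = +1.
v=2: v_2(a)=23, v_2(b)=16; units ≡ 3, 3 (mod 8); ε·ε+αω+βω = 1·1+23·1+16·1 ≡ 0  ⇒  (a,b)_2 = +1.
v=∞: 10374 > 0 and 1155 > 0  ⇒  (a,b)_∞ = +1.
v=19: a=19^-1·(≡15), b=19^0·(≡15) mod 19; (15|19)=-1, (15|19)=-1; (−1)^{-1·0·9}·(-1)^0·(-1)^-1 = -1.
|Ram(10374, 1155)| = 2, even; anisotropic at {13, 19}.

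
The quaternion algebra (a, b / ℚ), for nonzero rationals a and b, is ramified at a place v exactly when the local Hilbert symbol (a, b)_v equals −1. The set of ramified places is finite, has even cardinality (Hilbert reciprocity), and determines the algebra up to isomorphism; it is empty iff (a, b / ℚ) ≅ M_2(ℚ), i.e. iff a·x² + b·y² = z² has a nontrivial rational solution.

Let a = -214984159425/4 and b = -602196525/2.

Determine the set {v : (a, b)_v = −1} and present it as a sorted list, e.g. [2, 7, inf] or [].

[2, inf]

Mod squares: a ≡ -17, b ≡ -42. Check v ∈ {∞, 2, 3, 5, 7, 17}.
v=∞: -17 < 0 and -42 < 0  ⇒  (a,b)_∞ = -1.
v=17: a=17^3·(≡16), b=17^2·(≡8) mod 17; (16|17)=+1, (8|17)=+1; (−1)^{3·2·8}·(+1)^2·(+1)^3 = +1.
v=7: a=7^4·(≡1), b=7^3·(≡1) mod 7; (1|7)=+1, (1|7)=+1; (−1)^{4·3·3}·(+1)^3·(+1)^4 = +1.
v=5: a=5^2·(≡2), b=5^2·(≡2) mod 5; (2|5)=-1, (2|5)=-1; (−1)^{2·2·2}·(-1)^2·(-1)^2 = +1.
v=3: a=3^6·(≡1), b=3^5·(≡1) mod 3; (1|3)=+1, (1|3)=+1; (−1)^{6·5·1}·(+1)^5·(+1)^6 = +1.
v=2: v_2(a)=-2, v_2(b)=-1; units ≡ 7, 3 (mod 8); ε·ε+αω+βω = 1·1+-2·1+-1·0 ≡ 1  ⇒  (a,b)_2 = -1.
(-17, -42 / ℚ) ramifies at {2, ∞}: a division algebra.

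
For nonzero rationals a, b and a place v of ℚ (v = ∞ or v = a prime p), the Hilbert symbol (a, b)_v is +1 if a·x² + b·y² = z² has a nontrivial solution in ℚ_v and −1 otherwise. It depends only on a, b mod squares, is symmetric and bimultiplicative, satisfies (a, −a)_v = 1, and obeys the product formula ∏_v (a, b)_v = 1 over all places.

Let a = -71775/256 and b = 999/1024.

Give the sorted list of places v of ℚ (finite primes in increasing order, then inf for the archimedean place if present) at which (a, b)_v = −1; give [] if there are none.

(a, b) ≡ (-319, 111) mod (ℚ^×)²; places V = {2, 3, 5, 11, 29, 37, ∞}.
(a,b)_∞: sgn(-319)=−, sgn(111)=+, so +1.
(a,b)_2: α=-8, β=-10; u≡1, v≡7 (mod 8); ε(u)ε(v)=0·1, αω(v)=-8·0, βω(u)=-10·0; sum ≡ 0  ⇒  +1.
(a,b)_29: α=1, u≡2; β=0, v≡24 (mod 29); (2|29)=-1, (24|29)=+1; sign (−1)^0·-1^0·+1^1 = +1.
(a,b)_11: α=1, u≡3; β=0, v≡9 (mod 11); (3|11)=+1, (9|11)=+1; sign (−1)^0·+1^0·+1^1 = +1.
(a,b)_3: α=2, u≡2; β=3, v≡1 (mod 3); (2|3)=-1, (1|3)=+1; sign (−1)^0·-1^3·+1^2 = -1.
(a,b)_5: α=2, u≡4; β=0, v≡1 (mod 5); (4|5)=+1, (1|5)=+1; sign (−1)^0·+1^0·+1^2 = +1.
(a,b)_37: α=0, u≡23; β=1, v≡7 (mod 37); (23|37)=-1, (7|37)=+1; sign (−1)^0·-1^1·+1^0 = -1.
Ram(-319, 111) = {3, 37}; no ℚ_3-point on the conic.

[3, 37]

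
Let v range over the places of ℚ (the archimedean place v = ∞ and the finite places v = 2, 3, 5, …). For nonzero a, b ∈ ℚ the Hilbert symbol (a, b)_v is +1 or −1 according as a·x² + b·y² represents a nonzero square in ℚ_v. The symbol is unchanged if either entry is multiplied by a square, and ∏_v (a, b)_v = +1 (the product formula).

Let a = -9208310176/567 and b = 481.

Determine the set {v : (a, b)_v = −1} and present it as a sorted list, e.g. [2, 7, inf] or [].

[7, 13, 23, 37]

Mod squares: a ≡ -2942758, b ≡ 481. Check v ∈ {∞, 2, 3, 7, 13, 19, 23, 37}.
v=37: a=37^3·(≡33), b=37^1·(≡13) mod 37; (33|37)=+1, (13|37)=-1; (−1)^{3·1·18}·(+1)^1·(-1)^3 = -1.
v=2: v_2(a)=5, v_2(b)=0; units ≡ 5, 1 (mod 8); ε·ε+αω+βω = 0·0+5·0+0·1 ≡ 0  ⇒  (a,b)_2 = +1.
v=13: a=13^1·(≡9), b=13^1·(≡11) mod 13; (9|13)=+1, (11|13)=-1; (−1)^{1·1·6}·(+1)^1·(-1)^1 = -1.
v=∞: -2942758 < 0 and 481 > 0  ⇒  (a,b)_∞ = +1.
v=19: a=19^1·(≡9), b=19^0·(≡6) mod 19; (9|19)=+1, (6|19)=+1; (−1)^{1·0·9}·(+1)^0·(+1)^1 = +1.
v=7: a=7^-1·(≡3), b=7^0·(≡5) mod 7; (3|7)=-1, (5|7)=-1; (−1)^{-1·0·3}·(-1)^0·(-1)^-1 = -1.
v=3: a=3^-4·(≡2), b=3^0·(≡1) mod 3; (2|3)=-1, (1|3)=+1; (−1)^{-4·0·1}·(-1)^0·(+1)^-4 = +1.
v=23: a=23^1·(≡16), b=23^0·(≡21) mod 23; (16|23)=+1, (21|23)=-1; (−1)^{1·0·11}·(+1)^0·(-1)^1 = -1.
Ram(-2942758, 481) = {7, 13, 23, 37}; no ℚ_7-point on the conic.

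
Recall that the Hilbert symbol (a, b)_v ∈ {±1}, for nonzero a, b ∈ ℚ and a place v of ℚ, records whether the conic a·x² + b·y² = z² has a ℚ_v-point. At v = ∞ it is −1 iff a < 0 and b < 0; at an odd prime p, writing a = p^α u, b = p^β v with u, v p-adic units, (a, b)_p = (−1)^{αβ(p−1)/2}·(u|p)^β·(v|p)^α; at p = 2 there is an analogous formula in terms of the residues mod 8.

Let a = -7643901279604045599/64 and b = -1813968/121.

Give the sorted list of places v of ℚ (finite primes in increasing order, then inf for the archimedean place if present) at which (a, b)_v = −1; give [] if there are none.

(a, b) ≡ (-8151, -12597) mod (ℚ^×)²; places V = {2, 3, 11, 13, 17, 19, ∞}.
(a,b)_2: α=-6, β=4; u≡1, v≡3 (mod 8); ε(u)ε(v)=0·1, αω(v)=-6·1, βω(u)=4·0; sum ≡ 0  ⇒  +1.
(a,b)_∞: sgn(-8151)=−, sgn(-12597)=−, so -1.
(a,b)_13: α=5, u≡9; β=1, v≡8 (mod 13); (9|13)=+1, (8|13)=-1; sign (−1)^0·+1^1·-1^5 = -1.
(a,b)_17: α=4, u≡8; β=1, v≡11 (mod 17); (8|17)=+1, (11|17)=-1; sign (−1)^0·+1^1·-1^4 = +1.
(a,b)_19: α=3, u≡10; β=1, v≡14 (mod 19); (10|19)=-1, (14|19)=-1; sign (−1)^1·-1^1·-1^3 = -1.
(a,b)_11: α=3, u≡8; β=-2, v≡9 (mod 11); (8|11)=-1, (9|11)=+1; sign (−1)^0·-1^-2·+1^3 = +1.
(a,b)_3: α=3, u≡1; β=3, v≡1 (mod 3); (1|3)=+1, (1|3)=+1; sign (−1)^1·+1^3·+1^3 = -1.
(-8151, -12597 / ℚ) ramifies at {3, 13, 19, ∞}: a division algebra.

[3, 13, 19, inf]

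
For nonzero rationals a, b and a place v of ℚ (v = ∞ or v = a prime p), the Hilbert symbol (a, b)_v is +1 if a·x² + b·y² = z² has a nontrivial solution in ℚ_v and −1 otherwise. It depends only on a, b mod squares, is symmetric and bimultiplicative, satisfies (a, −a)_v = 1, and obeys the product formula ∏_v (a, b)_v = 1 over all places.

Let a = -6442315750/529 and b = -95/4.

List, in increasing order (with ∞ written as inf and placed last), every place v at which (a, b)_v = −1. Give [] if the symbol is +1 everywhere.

[19, inf]

(a, b) ≡ (-2470, -95) mod (ℚ^×)²; places V = {2, 5, 13, 17, 19, 23, ∞}.
(a,b)_5: α=3, u≡1; β=1, v≡4 (mod 5); (1|5)=+1, (4|5)=+1; sign (−1)^0·+1^1·+1^3 = +1.
(a,b)_23: α=-2, u≡5; β=0, v≡5 (mod 23); (5|23)=-1, (5|23)=-1; sign (−1)^0·-1^0·-1^-2 = +1.
(a,b)_19: α=3, u≡14; β=1, v≡13 (mod 19); (14|19)=-1, (13|19)=-1; sign (−1)^1·-1^1·-1^3 = -1.
(a,b)_17: α=2, u≡5; β=0, v≡6 (mod 17); (5|17)=-1, (6|17)=-1; sign (−1)^0·-1^0·-1^2 = +1.
(a,b)_2: α=1, β=-2; u≡5, v≡1 (mod 8); ε(u)ε(v)=0·0, αω(v)=1·0, βω(u)=-2·1; sum ≡ 0  ⇒  +1.
(a,b)_∞: sgn(-2470)=−, sgn(-95)=−, so -1.
(a,b)_13: α=1, u≡5; β=0, v≡12 (mod 13); (5|13)=-1, (12|13)=+1; sign (−1)^0·-1^0·+1^1 = +1.
|Ram(-2470, -95)| = 2, even; anisotropic at {19, ∞}.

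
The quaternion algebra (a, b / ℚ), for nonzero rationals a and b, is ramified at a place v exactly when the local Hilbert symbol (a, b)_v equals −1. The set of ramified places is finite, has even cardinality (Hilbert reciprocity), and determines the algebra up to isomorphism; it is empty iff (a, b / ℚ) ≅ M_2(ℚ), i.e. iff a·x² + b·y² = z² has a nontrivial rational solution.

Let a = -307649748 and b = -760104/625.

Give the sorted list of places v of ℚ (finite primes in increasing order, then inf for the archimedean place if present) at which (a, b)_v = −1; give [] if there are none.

Mod squares: a ≡ -266133, b ≡ -2346. Check v ∈ {∞, 2, 3, 5, 7, 17, 19, 23, 29}.
v=29: a=29^1·(≡23), b=29^0·(≡10) mod 29; (23|29)=+1, (10|29)=-1; (−1)^{1·0·14}·(+1)^0·(-1)^1 = -1.
v=2: v_2(a)=2, v_2(b)=3; units ≡ 3, 3 (mod 8); ε·ε+αω+βω = 1·1+2·1+3·1 ≡ 0  ⇒  (a,b)_2 = +1.
v=∞: -266133 < 0 and -2346 < 0  ⇒  (a,b)_∞ = -1.
v=5: a=5^0·(≡2), b=5^-4·(≡1) mod 5; (2|5)=-1, (1|5)=+1; (−1)^{0·-4·2}·(-1)^-4·(+1)^0 = +1.
v=23: a=23^1·(≡11), b=23^1·(≡18) mod 23; (11|23)=-1, (18|23)=+1; (−1)^{1·1·11}·(-1)^1·(+1)^1 = +1.
v=17: a=17^2·(≡8), b=17^1·(≡9) mod 17; (8|17)=+1, (9|17)=+1; (−1)^{2·1·8}·(+1)^1·(+1)^2 = +1.
v=19: a=19^1·(≡12), b=19^0·(≡14) mod 19; (12|19)=-1, (14|19)=-1; (−1)^{1·0·9}·(-1)^0·(-1)^1 = -1.
v=7: a=7^1·(≡5), b=7^0·(≡6) mod 7; (5|7)=-1, (6|7)=-1; (−1)^{1·0·3}·(-1)^0·(-1)^1 = -1.
v=3: a=3^1·(≡2), b=3^5·(≡1) mod 3; (2|3)=-1, (1|3)=+1; (−1)^{1·5·1}·(-1)^5·(+1)^1 = +1.
(-266133, -2346 / ℚ) ramifies at {7, 19, 29, ∞}: a division algebra.

[7, 19, 29, inf]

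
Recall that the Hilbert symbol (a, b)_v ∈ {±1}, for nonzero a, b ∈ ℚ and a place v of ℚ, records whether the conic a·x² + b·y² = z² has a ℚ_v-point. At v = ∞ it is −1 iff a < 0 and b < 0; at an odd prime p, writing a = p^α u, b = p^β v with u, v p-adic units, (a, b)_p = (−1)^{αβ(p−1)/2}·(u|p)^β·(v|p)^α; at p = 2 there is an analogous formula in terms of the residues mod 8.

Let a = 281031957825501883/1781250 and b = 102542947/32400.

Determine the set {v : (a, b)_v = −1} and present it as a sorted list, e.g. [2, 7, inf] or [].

[]

Mod squares: a ≡ 45942, b ≡ 1147. Check v ∈ {∞, 2, 3, 5, 7, 11, 13, 19, 23, 31, 37}.
v=31: a=31^3·(≡1), b=31^1·(≡15) mod 31; (1|31)=+1, (15|31)=-1; (−1)^{3·1·15}·(+1)^1·(-1)^3 = +1.
v=13: a=13^3·(≡5), b=13^2·(≡10) mod 13; (5|13)=-1, (10|13)=+1; (−1)^{3·2·6}·(-1)^2·(+1)^3 = +1.
v=7: a=7^2·(≡2), b=7^0·(≡6) mod 7; (2|7)=+1, (6|7)=-1; (−1)^{2·0·3}·(+1)^0·(-1)^2 = +1.
v=2: v_2(a)=-1, v_2(b)=-4; units ≡ 3, 3 (mod 8); ε·ε+αω+βω = 1·1+-1·1+-4·1 ≡ 0  ⇒  (a,b)_2 = +1.
v=19: a=19^-1·(≡9), b=19^0·(≡16) mod 19; (9|19)=+1, (16|19)=+1; (−1)^{-1·0·9}·(+1)^0·(+1)^-1 = +1.
v=23: a=23^2·(≡11), b=23^2·(≡10) mod 23; (11|23)=-1, (10|23)=-1; (−1)^{2·2·11}·(-1)^2·(-1)^2 = +1.
v=5: a=5^-6·(≡2), b=5^-2·(≡2) mod 5; (2|5)=-1, (2|5)=-1; (−1)^{-6·-2·2}·(-1)^-2·(-1)^-6 = +1.
v=37: a=37^2·(≡30), b=37^1·(≡23) mod 37; (30|37)=+1, (23|37)=-1; (−1)^{2·1·18}·(+1)^1·(-1)^2 = +1.
v=11: a=11^2·(≡8), b=11^0·(≡9) mod 11; (8|11)=-1, (9|11)=+1; (−1)^{2·0·5}·(-1)^0·(+1)^2 = +1.
v=3: a=3^-1·(≡2), b=3^-4·(≡1) mod 3; (2|3)=-1, (1|3)=+1; (−1)^{-1·-4·1}·(-1)^-4·(+1)^-1 = +1.
v=∞: 45942 > 0 and 1147 > 0  ⇒  (a,b)_∞ = +1.
Every local symbol is +1, so the conic 45942·x² + 1147·y² = z² has ℚ_v-points for all v and hence a ℚ-point; (a, b / ℚ) ≅ M_2(ℚ).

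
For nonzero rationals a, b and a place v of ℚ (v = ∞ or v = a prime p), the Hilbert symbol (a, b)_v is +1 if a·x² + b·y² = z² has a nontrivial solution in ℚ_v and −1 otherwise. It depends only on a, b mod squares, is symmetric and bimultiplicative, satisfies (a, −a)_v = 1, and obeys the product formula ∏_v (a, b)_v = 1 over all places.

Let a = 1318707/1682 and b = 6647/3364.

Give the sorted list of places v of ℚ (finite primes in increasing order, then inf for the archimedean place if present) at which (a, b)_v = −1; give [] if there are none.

Mod squares: a ≡ 6, b ≡ 23. Check v ∈ {∞, 2, 3, 13, 17, 23, 29}.
v=17: a=17^2·(≡10), b=17^2·(≡14) mod 17; (10|17)=-1, (14|17)=-1; (−1)^{2·2·8}·(-1)^2·(-1)^2 = +1.
v=23: a=23^0·(≡16), b=23^1·(≡6) mod 23; (16|23)=+1, (6|23)=+1; (−1)^{0·1·11}·(+1)^1·(+1)^0 = +1.
v=29: a=29^-2·(≡24), b=29^-2·(≡16) mod 29; (24|29)=+1, (16|29)=+1; (−1)^{-2·-2·14}·(+1)^-2·(+1)^-2 = +1.
v=3: a=3^3·(≡2), b=3^0·(≡2) mod 3; (2|3)=-1, (2|3)=-1; (−1)^{3·0·1}·(-1)^0·(-1)^3 = -1.
v=∞: 6 > 0 and 23 > 0  ⇒  (a,b)_∞ = +1.
v=2: v_2(a)=-1, v_2(b)=-2; units ≡ 3, 7 (mod 8); ε·ε+αω+βω = 1·1+-1·0+-2·1 ≡ 1  ⇒  (a,b)_2 = -1.
v=13: a=13^2·(≡11), b=13^0·(≡3) mod 13; (11|13)=-1, (3|13)=+1; (−1)^{2·0·6}·(-1)^0·(+1)^2 = +1.
Ram(6, 23) = {2, 3}; no ℚ_2-point on the conic.

[2, 3]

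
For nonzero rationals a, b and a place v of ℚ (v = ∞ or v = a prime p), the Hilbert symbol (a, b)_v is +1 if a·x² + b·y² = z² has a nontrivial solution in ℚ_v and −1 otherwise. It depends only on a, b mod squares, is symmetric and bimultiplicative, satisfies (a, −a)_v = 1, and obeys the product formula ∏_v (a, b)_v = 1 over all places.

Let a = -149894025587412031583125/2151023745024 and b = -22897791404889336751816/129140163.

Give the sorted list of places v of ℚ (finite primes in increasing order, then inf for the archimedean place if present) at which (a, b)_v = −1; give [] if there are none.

(a, b) ≡ (-78, -23142) mod (ℚ^×)²; places V = {2, 3, 5, 7, 11, 13, 19, 23, 29, 31, ∞}.
(a,b)_11: α=-2, u≡2; β=2, v≡2 (mod 11); (2|11)=-1, (2|11)=-1; sign (−1)^0·-1^2·-1^-2 = +1.
(a,b)_29: α=6, u≡23; β=7, v≡19 (mod 29); (23|29)=+1, (19|29)=-1; sign (−1)^0·+1^7·-1^6 = +1.
(a,b)_19: α=2, u≡5; β=3, v≡6 (mod 19); (5|19)=+1, (6|19)=+1; sign (−1)^0·+1^3·+1^2 = +1.
(a,b)_13: α=3, u≡7; β=4, v≡5 (mod 13); (7|13)=-1, (5|13)=-1; sign (−1)^0·-1^4·-1^3 = -1.
(a,b)_∞: sgn(-78)=−, sgn(-23142)=−, so -1.
(a,b)_31: α=2, u≡22; β=0, v≡11 (mod 31); (22|31)=-1, (11|31)=-1; sign (−1)^0·-1^0·-1^2 = +1.
(a,b)_5: α=4, u≡3; β=0, v≡3 (mod 5); (3|5)=-1, (3|5)=-1; sign (−1)^0·-1^0·-1^4 = +1.
(a,b)_23: α=2, u≡7; β=0, v≡11 (mod 23); (7|23)=-1, (11|23)=-1; sign (−1)^0·-1^0·-1^2 = +1.
(a,b)_7: α=-2, u≡3; β=1, v≡6 (mod 7); (3|7)=-1, (6|7)=-1; sign (−1)^0·-1^1·-1^-2 = -1.
(a,b)_3: α=-11, u≡1; β=-17, v≡2 (mod 3); (1|3)=+1, (2|3)=-1; sign (−1)^1·+1^-17·-1^-11 = +1.
(a,b)_2: α=-11, β=3; u≡1, v≡5 (mod 8); ε(u)ε(v)=0·0, αω(v)=-11·1, βω(u)=3·0; sum ≡ 1  ⇒  -1.
(-78, -23142 / ℚ) ramifies at {2, 7, 13, ∞}: a division algebra.

[2, 7, 13, inf]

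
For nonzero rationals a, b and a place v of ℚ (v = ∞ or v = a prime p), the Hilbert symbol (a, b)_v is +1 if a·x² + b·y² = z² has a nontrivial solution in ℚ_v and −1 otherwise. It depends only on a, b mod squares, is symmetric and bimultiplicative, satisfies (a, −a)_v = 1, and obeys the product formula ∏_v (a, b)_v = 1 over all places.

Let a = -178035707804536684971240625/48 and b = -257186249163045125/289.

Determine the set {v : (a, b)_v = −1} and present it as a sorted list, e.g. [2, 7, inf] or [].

[11, 41, 47, inf]

(a, b) ≡ (-155595, -5405) mod (ℚ^×)²; places V = {2, 3, 5, 7, 11, 17, 19, 23, 41, 47, ∞}.
(a,b)_17: α=0, u≡7; β=-2, v≡2 (mod 17); (7|17)=-1, (2|17)=+1; sign (−1)^0·-1^-2·+1^0 = +1.
(a,b)_41: α=3, u≡2; β=2, v≡13 (mod 41); (2|41)=+1, (13|41)=-1; sign (−1)^0·+1^2·-1^3 = -1.
(a,b)_∞: sgn(-155595)=−, sgn(-5405)=−, so -1.
(a,b)_11: α=5, u≡5; β=2, v≡8 (mod 11); (5|11)=+1, (8|11)=-1; sign (−1)^0·+1^2·-1^5 = -1.
(a,b)_23: α=5, u≡19; β=3, v≡1 (mod 23); (19|23)=-1, (1|23)=+1; sign (−1)^1·-1^3·+1^5 = +1.
(a,b)_47: α=2, u≡30; β=1, v≡46 (mod 47); (30|47)=-1, (46|47)=-1; sign (−1)^0·-1^1·-1^2 = -1.
(a,b)_19: α=2, u≡10; β=2, v≡13 (mod 19); (10|19)=-1, (13|19)=-1; sign (−1)^0·-1^2·-1^2 = +1.
(a,b)_2: α=-4, β=0; u≡5, v≡3 (mod 8); ε(u)ε(v)=0·1, αω(v)=-4·1, βω(u)=0·1; sum ≡ 0  ⇒  +1.
(a,b)_7: α=0, u≡1; β=2, v≡6 (mod 7); (1|7)=+1, (6|7)=-1; sign (−1)^0·+1^2·-1^0 = +1.
(a,b)_3: α=-1, u≡2; β=0, v≡1 (mod 3); (2|3)=-1, (1|3)=+1; sign (−1)^0·-1^0·+1^-1 = +1.
(a,b)_5: α=5, u≡1; β=3, v≡1 (mod 5); (1|5)=+1, (1|5)=+1; sign (−1)^0·+1^3·+1^5 = +1.
|Ram(-155595, -5405)| = 4, even; anisotropic at {11, 41, 47, ∞}.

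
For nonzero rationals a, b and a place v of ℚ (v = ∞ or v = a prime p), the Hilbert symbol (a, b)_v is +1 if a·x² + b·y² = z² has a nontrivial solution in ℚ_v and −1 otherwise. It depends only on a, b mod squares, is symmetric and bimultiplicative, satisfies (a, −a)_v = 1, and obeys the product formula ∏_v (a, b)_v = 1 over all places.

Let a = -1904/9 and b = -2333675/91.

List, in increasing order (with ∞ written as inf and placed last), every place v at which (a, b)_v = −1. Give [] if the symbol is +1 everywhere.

[7, 13, 19, inf]

(a, b) ≡ (-119, -29393) mod (ℚ^×)²; places V = {2, 3, 5, 7, 13, 17, 19, ∞}.
(a,b)_17: α=1, u≡14; β=3, v≡3 (mod 17); (14|17)=-1, (3|17)=-1; sign (−1)^0·-1^3·-1^1 = +1.
(a,b)_5: α=0, u≡4; β=2, v≡3 (mod 5); (4|5)=+1, (3|5)=-1; sign (−1)^0·+1^2·-1^0 = +1.
(a,b)_3: α=-2, u≡1; β=0, v≡1 (mod 3); (1|3)=+1, (1|3)=+1; sign (−1)^0·+1^0·+1^-2 = +1.
(a,b)_19: α=0, u≡8; β=1, v≡7 (mod 19); (8|19)=-1, (7|19)=+1; sign (−1)^0·-1^1·+1^0 = -1.
(a,b)_7: α=1, u≡4; β=-1, v≡1 (mod 7); (4|7)=+1, (1|7)=+1; sign (−1)^1·+1^-1·+1^1 = -1.
(a,b)_2: α=4, β=0; u≡1, v≡7 (mod 8); ε(u)ε(v)=0·1, αω(v)=4·0, βω(u)=0·0; sum ≡ 0  ⇒  +1.
(a,b)_13: α=0, u≡8; β=-1, v≡1 (mod 13); (8|13)=-1, (1|13)=+1; sign (−1)^0·-1^-1·+1^0 = -1.
(a,b)_∞: sgn(-119)=−, sgn(-29393)=−, so -1.
|Ram(-119, -29393)| = 4, even; anisotropic at {7, 13, 19, ∞}.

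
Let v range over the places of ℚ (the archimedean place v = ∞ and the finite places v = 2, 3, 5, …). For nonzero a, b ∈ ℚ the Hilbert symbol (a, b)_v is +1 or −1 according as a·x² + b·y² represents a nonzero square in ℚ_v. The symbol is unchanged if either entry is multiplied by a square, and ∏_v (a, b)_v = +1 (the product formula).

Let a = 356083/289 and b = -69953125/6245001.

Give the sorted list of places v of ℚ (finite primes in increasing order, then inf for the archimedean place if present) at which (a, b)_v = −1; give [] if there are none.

(a, b) ≡ (43, -37) mod (ℚ^×)²; places V = {2, 3, 5, 7, 11, 13, 17, 37, 43, ∞}.
(a,b)_17: α=-2, u≡1; β=-2, v≡11 (mod 17); (1|17)=+1, (11|17)=-1; sign (−1)^0·+1^-2·-1^-2 = +1.
(a,b)_13: α=2, u≡9; β=0, v≡2 (mod 13); (9|13)=+1, (2|13)=-1; sign (−1)^0·+1^0·-1^2 = +1.
(a,b)_37: α=0, u≡6; β=1, v≡21 (mod 37); (6|37)=-1, (21|37)=+1; sign (−1)^0·-1^1·+1^0 = -1.
(a,b)_43: α=1, u≡23; β=0, v≡14 (mod 43); (23|43)=+1, (14|43)=+1; sign (−1)^0·+1^0·+1^1 = +1.
(a,b)_∞: sgn(43)=+, sgn(-37)=−, so +1.
(a,b)_7: α=2, u≡4; β=-4, v≡6 (mod 7); (4|7)=+1, (6|7)=-1; sign (−1)^0·+1^-4·-1^2 = +1.
(a,b)_5: α=0, u≡2; β=6, v≡3 (mod 5); (2|5)=-1, (3|5)=-1; sign (−1)^0·-1^6·-1^0 = +1.
(a,b)_2: α=0, β=0; u≡3, v≡3 (mod 8); ε(u)ε(v)=1·1, αω(v)=0·1, βω(u)=0·1; sum ≡ 1  ⇒  -1.
(a,b)_3: α=0, u≡1; β=-2, v≡2 (mod 3); (1|3)=+1, (2|3)=-1; sign (−1)^0·+1^-2·-1^0 = +1.
(a,b)_11: α=0, u≡8; β=2, v≡6 (mod 11); (8|11)=-1, (6|11)=-1; sign (−1)^0·-1^2·-1^0 = +1.
Ram(43, -37) = {2, 37}; no ℚ_2-point on the conic.

[2, 37]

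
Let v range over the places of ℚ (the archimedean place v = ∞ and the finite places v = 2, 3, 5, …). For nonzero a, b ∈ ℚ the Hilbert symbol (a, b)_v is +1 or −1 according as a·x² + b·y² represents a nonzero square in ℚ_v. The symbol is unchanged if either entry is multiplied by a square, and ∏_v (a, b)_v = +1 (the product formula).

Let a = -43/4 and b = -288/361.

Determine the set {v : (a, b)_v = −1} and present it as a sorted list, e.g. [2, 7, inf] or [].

Mod squares: a ≡ -43, b ≡ -2. Check v ∈ {∞, 2, 3, 19, 43}.
v=2: v_2(a)=-2, v_2(b)=5; units ≡ 5, 7 (mod 8); ε·ε+αω+βω = 0·1+-2·0+5·1 ≡ 1  ⇒  (a,b)_2 = -1.
v=19: a=19^0·(≡13), b=19^-2·(≡16) mod 19; (13|19)=-1, (16|19)=+1; (−1)^{0·-2·9}·(-1)^-2·(+1)^0 = +1.
v=3: a=3^0·(≡2), b=3^2·(≡1) mod 3; (2|3)=-1, (1|3)=+1; (−1)^{0·2·1}·(-1)^2·(+1)^0 = +1.
v=43: a=43^1·(≡32), b=43^0·(≡21) mod 43; (32|43)=-1, (21|43)=+1; (−1)^{1·0·21}·(-1)^0·(+1)^1 = +1.
v=∞: -43 < 0 and -2 < 0  ⇒  (a,b)_∞ = -1.
|Ram(-43, -2)| = 2, even; anisotropic at {2, ∞}.

[2, inf]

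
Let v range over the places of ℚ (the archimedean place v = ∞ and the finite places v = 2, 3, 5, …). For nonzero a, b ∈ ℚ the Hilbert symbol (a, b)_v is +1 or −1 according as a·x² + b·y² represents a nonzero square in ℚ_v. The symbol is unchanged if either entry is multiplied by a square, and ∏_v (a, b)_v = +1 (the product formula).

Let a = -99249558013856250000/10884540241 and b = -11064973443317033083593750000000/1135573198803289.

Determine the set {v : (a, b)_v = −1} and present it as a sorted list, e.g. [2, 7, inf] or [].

(a, b) ≡ (-33, -6006) mod (ℚ^×)²; places V = {2, 3, 5, 7, 11, 13, 17, 19, ∞}.
(a,b)_11: α=5, u≡8; β=7, v≡9 (mod 11); (8|11)=-1, (9|11)=+1; sign (−1)^1·-1^7·+1^5 = +1.
(a,b)_13: α=2, u≡5; β=3, v≡5 (mod 13); (5|13)=-1, (5|13)=-1; sign (−1)^0·-1^3·-1^2 = -1.
(a,b)_17: α=-4, u≡4; β=-6, v≡14 (mod 17); (4|17)=+1, (14|17)=-1; sign (−1)^0·+1^-6·-1^-4 = +1.
(a,b)_7: α=4, u≡4; β=5, v≡3 (mod 7); (4|7)=+1, (3|7)=-1; sign (−1)^0·+1^5·-1^4 = +1.
(a,b)_∞: sgn(-33)=−, sgn(-6006)=−, so -1.
(a,b)_19: α=-4, u≡9; β=-6, v≡11 (mod 19); (9|19)=+1, (11|19)=+1; sign (−1)^0·+1^-6·+1^-4 = +1.
(a,b)_5: α=8, u≡3; β=14, v≡1 (mod 5); (3|5)=-1, (1|5)=+1; sign (−1)^0·-1^14·+1^8 = +1.
(a,b)_3: α=5, u≡1; β=9, v≡2 (mod 3); (1|3)=+1, (2|3)=-1; sign (−1)^1·+1^9·-1^5 = +1.
(a,b)_2: α=4, β=7; u≡7, v≡5 (mod 8); ε(u)ε(v)=1·0, αω(v)=4·1, βω(u)=7·0; sum ≡ 0  ⇒  +1.
(-33, -6006 / ℚ) ramifies at {13, ∞}: a division algebra.

[13, inf]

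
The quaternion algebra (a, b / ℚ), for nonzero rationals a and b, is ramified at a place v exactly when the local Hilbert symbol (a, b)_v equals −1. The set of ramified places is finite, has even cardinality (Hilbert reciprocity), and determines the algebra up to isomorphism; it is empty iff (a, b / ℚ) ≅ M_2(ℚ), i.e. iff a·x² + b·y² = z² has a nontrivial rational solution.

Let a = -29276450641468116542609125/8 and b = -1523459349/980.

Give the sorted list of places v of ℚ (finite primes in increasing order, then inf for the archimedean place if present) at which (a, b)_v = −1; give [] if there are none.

[2, 7, 37, inf]

(a, b) ≡ (-35086730, -2344505) mod (ℚ^×)²; places V = {2, 3, 5, 7, 19, 23, 29, 31, 37, ∞}.
(a,b)_37: α=3, u≡14; β=1, v≡30 (mod 37); (14|37)=-1, (30|37)=+1; sign (−1)^0·-1^1·+1^3 = -1.
(a,b)_∞: sgn(-35086730)=−, sgn(-2344505)=−, so -1.
(a,b)_7: α=1, u≡2; β=-2, v≡6 (mod 7); (2|7)=+1, (6|7)=-1; sign (−1)^0·+1^-2·-1^1 = -1.
(a,b)_31: α=1, u≡27; β=0, v≡18 (mod 31); (27|31)=-1, (18|31)=+1; sign (−1)^0·-1^0·+1^1 = +1.
(a,b)_2: α=-3, β=-2; u≡3, v≡7 (mod 8); ε(u)ε(v)=1·1, αω(v)=-3·0, βω(u)=-2·1; sum ≡ 1  ⇒  -1.
(a,b)_23: α=3, u≡5; β=1, v≡6 (mod 23); (5|23)=-1, (6|23)=+1; sign (−1)^1·-1^1·+1^3 = +1.
(a,b)_19: α=5, u≡6; β=3, v≡12 (mod 19); (6|19)=+1, (12|19)=-1; sign (−1)^1·+1^3·-1^5 = +1.
(a,b)_3: α=0, u≡1; β=2, v≡1 (mod 3); (1|3)=+1, (1|3)=+1; sign (−1)^0·+1^2·+1^0 = +1.
(a,b)_5: α=3, u≡4; β=-1, v≡1 (mod 5); (4|5)=+1, (1|5)=+1; sign (−1)^0·+1^-1·+1^3 = +1.
(a,b)_29: α=4, u≡24; β=1, v≡22 (mod 29); (24|29)=+1, (22|29)=+1; sign (−1)^0·+1^1·+1^4 = +1.
|Ram(-35086730, -2344505)| = 4, even; anisotropic at {2, 7, 37, ∞}.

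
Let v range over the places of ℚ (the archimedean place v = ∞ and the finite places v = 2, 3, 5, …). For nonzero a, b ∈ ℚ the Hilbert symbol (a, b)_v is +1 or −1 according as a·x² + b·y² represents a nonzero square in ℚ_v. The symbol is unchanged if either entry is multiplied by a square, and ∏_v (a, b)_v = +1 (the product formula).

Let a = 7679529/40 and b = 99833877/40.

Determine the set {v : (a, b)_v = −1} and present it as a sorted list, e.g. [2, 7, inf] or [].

(a, b) ≡ (5610, 72930) mod (ℚ^×)²; places V = {2, 3, 5, 11, 13, 17, ∞}.
(a,b)_3: α=5, u≡1; β=5, v≡1 (mod 3); (1|3)=+1, (1|3)=+1; sign (−1)^1·+1^5·+1^5 = -1.
(a,b)_5: α=-1, u≡3; β=-1, v≡4 (mod 5); (3|5)=-1, (4|5)=+1; sign (−1)^0·-1^-1·+1^-1 = -1.
(a,b)_13: α=2, u≡6; β=3, v≡6 (mod 13); (6|13)=-1, (6|13)=-1; sign (−1)^0·-1^3·-1^2 = -1.
(a,b)_11: α=1, u≡5; β=1, v≡10 (mod 11); (5|11)=+1, (10|11)=-1; sign (−1)^1·+1^1·-1^1 = +1.
(a,b)_17: α=1, u≡5; β=1, v≡14 (mod 17); (5|17)=-1, (14|17)=-1; sign (−1)^0·-1^1·-1^1 = +1.
(a,b)_∞: sgn(5610)=+, sgn(72930)=+, so +1.
(a,b)_2: α=-3, β=-3; u≡5, v≡1 (mod 8); ε(u)ε(v)=0·0, αω(v)=-3·0, βω(u)=-3·1; sum ≡ 1  ⇒  -1.
|Ram(5610, 72930)| = 4, even; anisotropic at {2, 3, 5, 13}.

[2, 3, 5, 13]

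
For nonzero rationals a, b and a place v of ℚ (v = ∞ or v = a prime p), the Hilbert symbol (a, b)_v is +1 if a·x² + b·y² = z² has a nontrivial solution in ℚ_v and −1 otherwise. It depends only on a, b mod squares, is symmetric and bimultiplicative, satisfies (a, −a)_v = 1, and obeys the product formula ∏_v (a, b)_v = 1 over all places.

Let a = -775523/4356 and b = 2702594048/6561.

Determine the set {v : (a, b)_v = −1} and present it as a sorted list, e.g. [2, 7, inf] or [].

[7, 19]

(a, b) ≡ (-323, 5453) mod (ℚ^×)²; places V = {2, 3, 7, 11, 17, 19, 41, ∞}.
(a,b)_7: α=4, u≡3; β=1, v≡2 (mod 7); (3|7)=-1, (2|7)=+1; sign (−1)^0·-1^1·+1^4 = -1.
(a,b)_19: α=1, u≡18; β=1, v≡13 (mod 19); (18|19)=-1, (13|19)=-1; sign (−1)^1·-1^1·-1^1 = -1.
(a,b)_17: α=1, u≡15; β=0, v≡9 (mod 17); (15|17)=+1, (9|17)=+1; sign (−1)^0·+1^0·+1^1 = +1.
(a,b)_11: α=-2, u≡7; β=2, v≡2 (mod 11); (7|11)=-1, (2|11)=-1; sign (−1)^0·-1^2·-1^-2 = +1.
(a,b)_∞: sgn(-323)=−, sgn(5453)=+, so +1.
(a,b)_3: α=-2, u≡1; β=-8, v≡2 (mod 3); (1|3)=+1, (2|3)=-1; sign (−1)^0·+1^-8·-1^-2 = +1.
(a,b)_2: α=-2, β=12; u≡5, v≡5 (mod 8); ε(u)ε(v)=0·0, αω(v)=-2·1, βω(u)=12·1; sum ≡ 0  ⇒  +1.
(a,b)_41: α=0, u≡32; β=1, v≡39 (mod 41); (32|41)=+1, (39|41)=+1; sign (−1)^0·+1^1·+1^0 = +1.
|Ram(-323, 5453)| = 2, even; anisotropic at {7, 19}.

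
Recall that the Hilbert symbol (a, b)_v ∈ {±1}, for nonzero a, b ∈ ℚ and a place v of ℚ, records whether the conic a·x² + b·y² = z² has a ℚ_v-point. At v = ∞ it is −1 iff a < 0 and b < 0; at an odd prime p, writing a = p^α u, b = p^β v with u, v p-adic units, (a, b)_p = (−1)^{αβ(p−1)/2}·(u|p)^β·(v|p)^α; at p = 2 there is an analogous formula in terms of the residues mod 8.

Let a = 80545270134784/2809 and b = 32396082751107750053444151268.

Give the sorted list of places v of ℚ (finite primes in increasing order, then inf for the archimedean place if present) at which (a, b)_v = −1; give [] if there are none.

(a, b) ≡ (93528526, 5236153) mod (ℚ^×)²; places V = {2, 7, 13, 17, 19, 29, 37, 43, 53, ∞}.
(a,b)_2: α=11, β=2; u≡7, v≡1 (mod 8); ε(u)ε(v)=1·0, αω(v)=11·0, βω(u)=2·0; sum ≡ 0  ⇒  +1.
(a,b)_37: α=1, u≡15; β=2, v≡23 (mod 37); (15|37)=-1, (23|37)=-1; sign (−1)^0·-1^2·-1^1 = -1.
(a,b)_43: α=1, u≡6; β=3, v≡40 (mod 43); (6|43)=+1, (40|43)=+1; sign (−1)^1·+1^3·+1^1 = -1.
(a,b)_17: α=1, u≡16; β=3, v≡3 (mod 17); (16|17)=+1, (3|17)=-1; sign (−1)^0·+1^3·-1^1 = -1.
(a,b)_19: α=1, u≡12; β=3, v≡11 (mod 19); (12|19)=-1, (11|19)=+1; sign (−1)^1·-1^3·+1^1 = +1.
(a,b)_53: α=-2, u≡42; β=0, v≡51 (mod 53); (42|53)=+1, (51|53)=-1; sign (−1)^0·+1^0·-1^-2 = +1.
(a,b)_29: α=2, u≡27; β=5, v≡26 (mod 29); (27|29)=-1, (26|29)=-1; sign (−1)^0·-1^5·-1^2 = -1.
(a,b)_7: α=1, u≡3; β=2, v≡5 (mod 7); (3|7)=-1, (5|7)=-1; sign (−1)^0·-1^2·-1^1 = -1.
(a,b)_∞: sgn(93528526)=+, sgn(5236153)=+, so +1.
(a,b)_13: α=1, u≡10; β=3, v≡2 (mod 13); (10|13)=+1, (2|13)=-1; sign (−1)^0·+1^3·-1^1 = -1.
(93528526, 5236153 / ℚ) ramifies at {7, 13, 17, 29, 37, 43}: a division algebra.

[7, 13, 17, 29, 37, 43]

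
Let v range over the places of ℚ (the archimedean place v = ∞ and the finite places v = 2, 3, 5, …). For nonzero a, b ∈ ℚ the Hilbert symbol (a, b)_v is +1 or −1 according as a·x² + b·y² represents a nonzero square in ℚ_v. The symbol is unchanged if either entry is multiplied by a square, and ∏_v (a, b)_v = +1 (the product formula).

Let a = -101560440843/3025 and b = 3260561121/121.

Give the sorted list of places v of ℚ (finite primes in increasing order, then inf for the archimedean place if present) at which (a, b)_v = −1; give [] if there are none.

Mod squares: a ≡ -1490883, b ≡ 496961. Check v ∈ {∞, 2, 3, 5, 11, 17, 23, 29, 31, 41}.
v=2: v_2(a)=0, v_2(b)=0; units ≡ 5, 1 (mod 8); ε·ε+αω+βω = 0·0+0·0+0·1 ≡ 0  ⇒  (a,b)_2 = +1.
v=17: a=17^1·(≡9), b=17^1·(≡12) mod 17; (9|17)=+1, (12|17)=-1; (−1)^{1·1·8}·(+1)^1·(-1)^1 = -1.
v=29: a=29^2·(≡5), b=29^0·(≡18) mod 29; (5|29)=+1, (18|29)=-1; (−1)^{2·0·14}·(+1)^0·(-1)^2 = +1.
v=41: a=41^1·(≡23), b=41^1·(≡28) mod 41; (23|41)=+1, (28|41)=-1; (−1)^{1·1·20}·(+1)^1·(-1)^1 = -1.
v=31: a=31^1·(≡1), b=31^1·(≡25) mod 31; (1|31)=+1, (25|31)=+1; (−1)^{1·1·15}·(+1)^1·(+1)^1 = -1.
v=11: a=11^-2·(≡6), b=11^-2·(≡4) mod 11; (6|11)=-1, (4|11)=+1; (−1)^{-2·-2·5}·(-1)^-2·(+1)^-2 = +1.
v=3: a=3^5·(≡1), b=3^8·(≡2) mod 3; (1|3)=+1, (2|3)=-1; (−1)^{5·8·1}·(+1)^8·(-1)^5 = -1.
v=5: a=5^-2·(≡2), b=5^0·(≡1) mod 5; (2|5)=-1, (1|5)=+1; (−1)^{-2·0·2}·(-1)^0·(+1)^-2 = +1.
v=∞: -1490883 < 0 and 496961 > 0  ⇒  (a,b)_∞ = +1.
v=23: a=23^1·(≡1), b=23^1·(≡10) mod 23; (1|23)=+1, (10|23)=-1; (−1)^{1·1·11}·(+1)^1·(-1)^1 = +1.
Ram(-1490883, 496961) = {3, 17, 31, 41}; no ℚ_3-point on the conic.

[3, 17, 31, 41]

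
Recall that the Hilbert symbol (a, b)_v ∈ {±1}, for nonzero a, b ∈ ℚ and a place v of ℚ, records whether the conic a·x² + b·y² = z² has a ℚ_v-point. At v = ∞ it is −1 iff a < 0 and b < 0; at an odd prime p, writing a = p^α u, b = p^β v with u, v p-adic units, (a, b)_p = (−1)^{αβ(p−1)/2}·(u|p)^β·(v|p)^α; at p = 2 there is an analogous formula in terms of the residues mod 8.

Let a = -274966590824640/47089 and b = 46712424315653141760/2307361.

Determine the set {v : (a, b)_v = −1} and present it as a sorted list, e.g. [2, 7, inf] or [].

(a, b) ≡ (-715, 165) mod (ℚ^×)²; places V = {2, 3, 5, 7, 11, 13, 29, 31, ∞}.
(a,b)_3: α=10, u≡2; β=13, v≡1 (mod 3); (2|3)=-1, (1|3)=+1; sign (−1)^0·-1^13·+1^10 = -1.
(a,b)_11: α=3, u≡5; β=5, v≡4 (mod 11); (5|11)=+1, (4|11)=+1; sign (−1)^1·+1^5·+1^3 = -1.
(a,b)_31: α=-2, u≡15; β=-2, v≡7 (mod 31); (15|31)=-1, (7|31)=+1; sign (−1)^0·-1^-2·+1^-2 = +1.
(a,b)_13: α=1, u≡4; β=2, v≡4 (mod 13); (4|13)=+1, (4|13)=+1; sign (−1)^0·+1^2·+1^1 = +1.
(a,b)_2: α=6, β=8; u≡5, v≡5 (mod 8); ε(u)ε(v)=0·0, αω(v)=6·1, βω(u)=8·1; sum ≡ 0  ⇒  +1.
(a,b)_∞: sgn(-715)=−, sgn(165)=+, so +1.
(a,b)_29: α=2, u≡26; β=2, v≡9 (mod 29); (26|29)=-1, (9|29)=+1; sign (−1)^0·-1^2·+1^2 = +1.
(a,b)_7: α=-2, u≡3; β=-4, v≡4 (mod 7); (3|7)=-1, (4|7)=+1; sign (−1)^0·-1^-4·+1^-2 = +1.
(a,b)_5: α=1, u≡3; β=1, v≡2 (mod 5); (3|5)=-1, (2|5)=-1; sign (−1)^0·-1^1·-1^1 = +1.
|Ram(-715, 165)| = 2, even; anisotropic at {3, 11}.

[3, 11]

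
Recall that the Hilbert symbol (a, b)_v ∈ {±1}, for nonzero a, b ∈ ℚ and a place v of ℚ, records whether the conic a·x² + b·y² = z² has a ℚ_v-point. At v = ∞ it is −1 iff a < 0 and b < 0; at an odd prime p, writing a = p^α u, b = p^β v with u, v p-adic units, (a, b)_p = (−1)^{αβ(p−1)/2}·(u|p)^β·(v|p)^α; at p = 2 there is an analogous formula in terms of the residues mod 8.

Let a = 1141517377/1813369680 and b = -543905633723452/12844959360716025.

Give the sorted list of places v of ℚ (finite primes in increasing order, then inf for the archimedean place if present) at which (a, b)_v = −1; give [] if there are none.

[5, 7, 13, 17]

Mod squares: a ≡ 85085, b ≡ -7. Check v ∈ {∞, 2, 3, 5, 7, 11, 13, 17, 23, 37}.
v=∞: 85085 > 0 and -7 < 0  ⇒  (a,b)_∞ = +1.
v=17: a=17^1·(≡3), b=17^2·(≡14) mod 17; (3|17)=-1, (14|17)=-1; (−1)^{1·2·8}·(-1)^2·(-1)^1 = -1.
v=5: a=5^-1·(≡2), b=5^-2·(≡3) mod 5; (2|5)=-1, (3|5)=-1; (−1)^{-1·-2·2}·(-1)^-2·(-1)^-1 = -1.
v=23: a=23^-4·(≡18), b=23^-8·(≡3) mod 23; (18|23)=+1, (3|23)=+1; (−1)^{-4·-8·11}·(+1)^-8·(+1)^-4 = +1.
v=7: a=7^3·(≡5), b=7^5·(≡5) mod 7; (5|7)=-1, (5|7)=-1; (−1)^{3·5·3}·(-1)^5·(-1)^3 = -1.
v=2: v_2(a)=-4, v_2(b)=2; units ≡ 5, 1 (mod 8); ε·ε+αω+βω = 0·0+-4·0+2·1 ≡ 0  ⇒  (a,b)_2 = +1.
v=13: a=13^1·(≡7), b=13^2·(≡2) mod 13; (7|13)=-1, (2|13)=-1; (−1)^{1·2·6}·(-1)^2·(-1)^1 = -1.
v=11: a=11^1·(≡10), b=11^2·(≡5) mod 11; (10|11)=-1, (5|11)=+1; (−1)^{1·2·5}·(-1)^2·(+1)^1 = +1.
v=37: a=37^2·(≡20), b=37^2·(≡25) mod 37; (20|37)=-1, (25|37)=+1; (−1)^{2·2·18}·(-1)^2·(+1)^2 = +1.
v=3: a=3^-4·(≡2), b=3^-8·(≡2) mod 3; (2|3)=-1, (2|3)=-1; (−1)^{-4·-8·1}·(-1)^-8·(-1)^-4 = +1.
|Ram(85085, -7)| = 4, even; anisotropic at {5, 7, 13, 17}.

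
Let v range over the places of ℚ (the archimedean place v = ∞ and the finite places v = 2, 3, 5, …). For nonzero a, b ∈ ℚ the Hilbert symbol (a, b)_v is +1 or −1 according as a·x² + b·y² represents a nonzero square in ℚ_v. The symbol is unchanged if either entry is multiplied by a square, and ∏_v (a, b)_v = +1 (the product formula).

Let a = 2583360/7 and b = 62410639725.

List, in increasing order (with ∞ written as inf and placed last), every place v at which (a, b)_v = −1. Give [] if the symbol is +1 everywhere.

[7, 13, 29, 41]

(a, b) ≡ (31395, 1189) mod (ℚ^×)²; places V = {2, 3, 5, 7, 13, 23, 29, 41, ∞}.
(a,b)_7: α=-1, u≡3; β=2, v≡6 (mod 7); (3|7)=-1, (6|7)=-1; sign (−1)^0·-1^2·-1^-1 = -1.
(a,b)_2: α=6, β=0; u≡3, v≡5 (mod 8); ε(u)ε(v)=1·0, αω(v)=6·1, βω(u)=0·1; sum ≡ 0  ⇒  +1.
(a,b)_5: α=1, u≡1; β=2, v≡4 (mod 5); (1|5)=+1, (4|5)=+1; sign (−1)^0·+1^2·+1^1 = +1.
(a,b)_13: α=1, u≡4; β=0, v≡5 (mod 13); (4|13)=+1, (5|13)=-1; sign (−1)^0·+1^0·-1^1 = -1.
(a,b)_29: α=0, u≡14; β=1, v≡10 (mod 29); (14|29)=-1, (10|29)=-1; sign (−1)^0·-1^1·-1^0 = -1.
(a,b)_23: α=1, u≡18; β=2, v≡2 (mod 23); (18|23)=+1, (2|23)=+1; sign (−1)^0·+1^2·+1^1 = +1.
(a,b)_41: α=0, u≡28; β=1, v≡35 (mod 41); (28|41)=-1, (35|41)=-1; sign (−1)^0·-1^1·-1^0 = -1.
(a,b)_∞: sgn(31395)=+, sgn(1189)=+, so +1.
(a,b)_3: α=3, u≡1; β=4, v≡1 (mod 3); (1|3)=+1, (1|3)=+1; sign (−1)^0·+1^4·+1^3 = +1.
(31395, 1189 / ℚ) ramifies at {7, 13, 29, 41}: a division algebra.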